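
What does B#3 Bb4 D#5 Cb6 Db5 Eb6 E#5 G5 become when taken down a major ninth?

A#2 Ab3 C#4 Bbb4 Cb4 Db5 D#4 F4

B#3: a ninth down reaches A, and 14 semitones makes it A#2.
Bb4 down a major ninth is Ab3.
A major ninth down from D#5 gives C#4.
A major ninth down from Cb6 gives Bbb4.
A major ninth down from Db5 gives Cb4.
Eb6 down a major ninth is Db5.
E#5: a ninth down reaches D, and 14 semitones makes it D#4.
G5 down a major ninth is F4.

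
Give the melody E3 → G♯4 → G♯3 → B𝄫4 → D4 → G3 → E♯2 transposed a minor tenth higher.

E3 gives G4
G#4 gives B5
G#3 gives B4
Bbb4 gives Dbb6
D4 gives F5
G3 gives Bb4
E#2 gives G#3

G4 B5 B4 Dbb6 F5 Bb4 G#3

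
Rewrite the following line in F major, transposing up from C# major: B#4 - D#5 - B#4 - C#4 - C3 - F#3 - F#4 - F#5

E5 G5 E5 F4 Fb3 Bb3 Bb4 Bb5

From C# up to F is a diminished fourth; apply that to each pitch.
B#4 -> E5
D#5 -> G5
B#4 -> E5
C#4 -> F4
C3 -> Fb3
F#3 -> Bb3
F#4 -> Bb4
F#5 -> Bb5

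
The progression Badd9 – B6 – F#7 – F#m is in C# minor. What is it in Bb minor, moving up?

Abadd9 Ab6 Eb7 Ebm

C# minor up to Bb minor is a diminished seventh; each chord root moves by that interval while the quality stays the same.
Badd9: root B up a diminished seventh → Ab, giving Abadd9.
B6: root B up a diminished seventh → Ab, giving Ab6.
F#7: root F# up a diminished seventh → Eb, giving Eb7.
F#m: root F# up a diminished seventh → Eb, giving Ebm.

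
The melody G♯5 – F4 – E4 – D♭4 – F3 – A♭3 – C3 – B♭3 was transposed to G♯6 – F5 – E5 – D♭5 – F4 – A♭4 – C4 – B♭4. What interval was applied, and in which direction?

From G#5 to G#6 is 8 letter names — an octave of some quality.
G#5 to G#6 is 12 semitones, which makes it a perfect octave; the second version is higher, so the direction is up.
Checking another pair — Bb3 → Bb4 — gives the same interval.

up a perfect octave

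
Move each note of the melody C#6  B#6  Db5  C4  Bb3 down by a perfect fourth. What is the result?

C#6: a fourth down reaches G, and 5 semitones makes it G#5.
B#6 down a perfect fourth is F##6.
A perfect fourth down from Db5 gives Ab4.
C4: a fourth down reaches G, and 5 semitones makes it G3.
Bb3: a fourth down reaches F, and 5 semitones makes it F3.

G#5 F##6 Ab4 G3 F3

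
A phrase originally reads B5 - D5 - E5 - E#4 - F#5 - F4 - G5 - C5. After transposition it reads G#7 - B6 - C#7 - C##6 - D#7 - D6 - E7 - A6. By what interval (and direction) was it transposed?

up a major thirteenth

Take the first pair: B5 → G#7. B to G spans 13 letter names, so the interval is some kind of thirteenth.
B5 to G#7 is 21 semitones, which makes it a major thirteenth; the second version is higher, so the direction is up.
Checking another pair — C5 → A6 — gives the same interval.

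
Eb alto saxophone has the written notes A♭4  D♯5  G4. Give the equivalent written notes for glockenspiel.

Cb2 F#2 Bb1

First find concert pitch: the Eb alto saxophone sounds a major sixth below written, so A♭4 D♯5 G4 sounds Cb4 F#4 Bb3.
Then write for glockenspiel: it sounds a perfect fifteenth above written, so the part must be a perfect fifteenth below concert.
Cb4 → Cb2
F#4 → F#2
Bb3 → Bb1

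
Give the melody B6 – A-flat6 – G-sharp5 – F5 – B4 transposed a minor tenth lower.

A minor tenth down from B6 gives G#5.
Ab6: a tenth down reaches F, and 15 semitones makes it F5.
G#5 down a minor tenth is E#4.
F5 down a minor tenth is D4.
B4 down a minor tenth is G#3.

G#5 F5 E#4 D4 G#3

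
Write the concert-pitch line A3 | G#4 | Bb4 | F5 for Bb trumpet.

B3 A#4 C5 G5

Written C4 sounds as Bb3 on the Bb trumpet, so concert pitches are written a major second up.
A3 gives B3
G#4 gives A#4
Bb4 gives C5
F5 gives G5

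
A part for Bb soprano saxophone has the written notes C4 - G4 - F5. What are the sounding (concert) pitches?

The Bb soprano saxophone sounds a major second below written, so transpose each written note down a major second.
C4 -> Bb3
G4 -> F4
F5 -> Eb5

Bb3 F4 Eb5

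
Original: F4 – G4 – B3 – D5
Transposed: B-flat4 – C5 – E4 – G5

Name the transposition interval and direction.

up a perfect fourth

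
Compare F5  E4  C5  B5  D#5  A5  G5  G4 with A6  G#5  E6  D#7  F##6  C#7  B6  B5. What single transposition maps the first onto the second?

up a major tenth

Take the first pair: F5 → A6. F to A spans 10 letter names, so the interval is some kind of tenth.
F5 to A6 is 16 semitones, which makes it a major tenth; the second version is higher, so the direction is up.
Checking another pair — G4 → B5 — gives the same interval.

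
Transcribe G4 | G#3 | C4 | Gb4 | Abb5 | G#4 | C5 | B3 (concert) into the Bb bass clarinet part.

A5 A#4 D5 Ab5 Bbb6 A#5 D6 C#5

Written C4 sounds as Bb2 on the Bb bass clarinet, so concert pitches are written a major ninth up.
G4 to A5
G#3 to A#4
C4 to D5
Gb4 to Ab5
Abb5 to Bbb6
G#4 to A#5
C5 to D6
B3 to C#5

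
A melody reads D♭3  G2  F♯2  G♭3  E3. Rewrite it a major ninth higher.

A major ninth up from Db3 gives Eb4.
G2 up a major ninth is A3.
F#2: a ninth up reaches G, and 14 semitones makes it G#3.
Gb3: a ninth up reaches A, and 14 semitones makes it Ab4.
E3: a ninth up reaches F, and 14 semitones makes it F#4.

Eb4 A3 G#3 Ab4 F#4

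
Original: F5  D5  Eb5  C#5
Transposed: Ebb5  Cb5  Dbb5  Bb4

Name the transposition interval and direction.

Take the first pair: F5 → Ebb5. F to E spans 2 letter names, so the interval is some kind of second.
Ebb5 to F5 is 3 semitones, which makes it an augmented second; the second version is lower, so the direction is down.
Checking another pair — C#5 → Bb4 — gives the same interval.

down an augmented second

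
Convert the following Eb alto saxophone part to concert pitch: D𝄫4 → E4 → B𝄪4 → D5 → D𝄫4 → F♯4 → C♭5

Written C4 on the Eb alto saxophone sounds as Eb3, a major sixth lower; apply that shift to every note.
Dbb4 becomes Fbb3
E4 becomes G3
B##4 becomes D##4
D5 becomes F4
Dbb4 becomes Fbb3
F#4 becomes A3
Cb5 becomes Ebb4

Fbb3 G3 D##4 F4 Fbb3 A3 Ebb4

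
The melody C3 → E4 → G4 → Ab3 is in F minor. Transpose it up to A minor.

E3 G#4 B4 C4

From F up to A is a major third; apply that to each pitch.
C3 gives E3
E4 gives G#4
G4 gives B4
Ab3 gives C4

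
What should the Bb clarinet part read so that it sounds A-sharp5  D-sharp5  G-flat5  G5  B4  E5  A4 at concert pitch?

Written C4 sounds as Bb3 on the Bb clarinet, so concert pitches are written a major second up.
A#5 → B#5
D#5 → E#5
Gb5 → Ab5
G5 → A5
B4 → C#5
E5 → F#5
A4 → B4

B#5 E#5 Ab5 A5 C#5 F#5 B4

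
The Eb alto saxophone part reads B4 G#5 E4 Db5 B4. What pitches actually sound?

D4 B4 G3 Fb4 D4

The Eb alto saxophone sounds a major sixth below written, so transpose each written note down a major sixth.
B4 gives D4
G#5 gives B4
E4 gives G3
Db5 gives Fb4
B4 gives D4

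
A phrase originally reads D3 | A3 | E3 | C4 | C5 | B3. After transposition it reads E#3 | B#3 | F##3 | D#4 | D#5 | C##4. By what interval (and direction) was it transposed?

Take the first pair: D3 → E#3. D to E spans 2 letter names, so the interval is some kind of second.
D3 to E#3 is 3 semitones, which makes it an augmented second; the second version is higher, so the direction is up.
Checking another pair — B3 → C##4 — gives the same interval.

up an augmented second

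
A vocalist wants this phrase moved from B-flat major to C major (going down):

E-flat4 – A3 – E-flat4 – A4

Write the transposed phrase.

F3 B2 F3 B3

From B-flat down to C is a minor seventh; apply that to each pitch.
Eb4 → F3
A3 → B2
Eb4 → F3
A4 → B3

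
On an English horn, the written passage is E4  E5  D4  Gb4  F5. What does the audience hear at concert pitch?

Written C4 on the English horn sounds as F3, a perfect fifth lower; apply that shift to every note.
E4 -> A3
E5 -> A4
D4 -> G3
Gb4 -> Cb4
F5 -> Bb4

A3 A4 G3 Cb4 Bb4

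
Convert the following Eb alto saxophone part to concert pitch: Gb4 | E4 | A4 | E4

Written C4 on the Eb alto saxophone sounds as Eb3, a major sixth lower; apply that shift to every note.
Gb4 gives Bbb3
E4 gives G3
A4 gives C4
E4 gives G3

Bbb3 G3 C4 G3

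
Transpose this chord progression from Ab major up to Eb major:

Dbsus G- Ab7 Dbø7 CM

Absus D- Eb7 Abø7 GM

Ab major up to Eb major is a perfect fifth; each chord root moves by that interval while the quality stays the same.
Dbsus: root Db up a perfect fifth → Ab, giving Absus.
G-: root G up a perfect fifth → D, giving D-.
Ab7: root Ab up a perfect fifth → Eb, giving Eb7.
Dbø7: root Db up a perfect fifth → Ab, giving Abø7.
CM: root C up a perfect fifth → G, giving GM.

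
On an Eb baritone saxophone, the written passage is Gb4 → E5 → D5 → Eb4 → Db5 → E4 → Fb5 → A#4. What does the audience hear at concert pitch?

Written C4 on the Eb baritone saxophone sounds as Eb2, a major thirteenth lower; apply that shift to every note.
Gb4 to Bbb2
E5 to G3
D5 to F3
Eb4 to Gb2
Db5 to Fb3
E4 to G2
Fb5 to Abb3
A#4 to C#3

Bbb2 G3 F3 Gb2 Fb3 G2 Abb3 C#3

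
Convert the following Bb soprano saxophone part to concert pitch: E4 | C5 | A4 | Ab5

D4 Bb4 G4 Gb5

The Bb soprano saxophone sounds a major second below written, so transpose each written note down a major second.
E4 gives D4
C5 gives Bb4
A4 gives G4
Ab5 gives Gb5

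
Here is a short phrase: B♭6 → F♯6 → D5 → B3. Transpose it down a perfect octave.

Bb5 F#5 D4 B2

Bb6 to Bb5
F#6 to F#5
D5 to D4
B3 to B2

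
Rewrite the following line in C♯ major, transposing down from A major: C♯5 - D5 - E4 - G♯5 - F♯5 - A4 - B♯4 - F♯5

E#4 F#4 G#3 B#4 A#4 C#4 D##4 A#4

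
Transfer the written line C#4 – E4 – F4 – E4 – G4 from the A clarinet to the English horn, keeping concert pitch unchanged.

E#4 G#4 A4 G#4 B4

First find concert pitch: the A clarinet sounds a minor third below written, so C#4 E4 F4 E4 G4 sounds A#3 C#4 D4 C#4 E4.
Then write for English horn: it sounds a perfect fifth below written, so the part must be a perfect fifth above concert.
A#3 → E#4
C#4 → G#4
D4 → A4
C#4 → G#4
E4 → B4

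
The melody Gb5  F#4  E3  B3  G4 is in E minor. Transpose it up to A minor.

From E up to A is a perfect fourth; apply that to each pitch.
Gb5 becomes Cb6
F#4 becomes B4
E3 becomes A3
B3 becomes E4
G4 becomes C5

Cb6 B4 A3 E4 C5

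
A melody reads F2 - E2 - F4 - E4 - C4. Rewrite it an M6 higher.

D3 C#3 D5 C#5 A4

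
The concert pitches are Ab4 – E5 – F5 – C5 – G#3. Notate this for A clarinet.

The A clarinet sounds a minor third below written, so the written part must be a minor third above concert — transpose each note up.
Ab4 to Cb5
E5 to G5
F5 to Ab5
C5 to Eb5
G#3 to B3

Cb5 G5 Ab5 Eb5 B3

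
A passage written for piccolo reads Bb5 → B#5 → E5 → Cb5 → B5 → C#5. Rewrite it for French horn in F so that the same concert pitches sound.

F7 F##7 B6 Gb6 F#7 G#6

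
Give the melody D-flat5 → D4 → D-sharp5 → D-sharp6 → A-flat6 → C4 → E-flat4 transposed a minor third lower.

Bb4 B3 B#4 B#5 F6 A3 C4

A minor third down from Db5 gives Bb4.
D4 down a minor third is B3.
D#5: a third down reaches B, and 3 semitones makes it B#4.
D#6: a third down reaches B, and 3 semitones makes it B#5.
A minor third down from Ab6 gives F6.
C4: a third down reaches A, and 3 semitones makes it A3.
A minor third down from Eb4 gives C4.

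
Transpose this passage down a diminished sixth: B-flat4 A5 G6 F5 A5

D#4 C##5 B#5 A#4 C##5

Bb4 down a diminished sixth is D#4.
A5: a sixth down reaches C, and 7 semitones makes it C##5.
G6 down a diminished sixth is B#5.
F5: a sixth down reaches A, and 7 semitones makes it A#4.
A5: a sixth down reaches C, and 7 semitones makes it C##5.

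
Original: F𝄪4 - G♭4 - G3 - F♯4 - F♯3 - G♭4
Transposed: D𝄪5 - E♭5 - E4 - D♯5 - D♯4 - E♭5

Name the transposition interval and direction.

up a major sixth

From F##4 to D##5 is 6 letter names — a sixth of some quality.
F##4 to D##5 is 9 semitones, which makes it a major sixth; the second version is higher, so the direction is up.
Checking another pair — Gb4 → Eb5 — gives the same interval.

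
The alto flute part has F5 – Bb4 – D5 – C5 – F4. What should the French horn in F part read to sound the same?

First find concert pitch: the alto flute sounds a perfect fourth below written, so F5 Bb4 D5 C5 F4 sounds C5 F4 A4 G4 C4.
Then write for French horn in F: it sounds a perfect fifth below written, so the part must be a perfect fifth above concert.
C5 → G5
F4 → C5
A4 → E5
G4 → D5
C4 → G4

G5 C5 E5 D5 G4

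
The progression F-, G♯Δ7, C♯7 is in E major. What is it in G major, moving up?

E major up to G major is a minor third; each chord root moves by that interval while the quality stays the same.
F-: root F up a minor third → Ab, giving Ab-.
G♯Δ7: root G♯ up a minor third → B, giving BΔ7.
C♯7: root C♯ up a minor third → E, giving E7.

Ab- BΔ7 E7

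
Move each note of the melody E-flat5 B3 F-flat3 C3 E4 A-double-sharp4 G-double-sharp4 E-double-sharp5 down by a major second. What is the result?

Db5 A3 Ebb3 Bb2 D4 G##4 F##4 D##5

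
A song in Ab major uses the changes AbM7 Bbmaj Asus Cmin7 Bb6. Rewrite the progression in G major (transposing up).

GM7 Amaj G#sus Bmin7 A6

Ab major up to G major is a major seventh; each chord root moves by that interval while the quality stays the same.
AbM7: root Ab up a major seventh → G, giving GM7.
Bbmaj: root Bb up a major seventh → A, giving Amaj.
Asus: root A up a major seventh → G#, giving G#sus.
Cmin7: root C up a major seventh → B, giving Bmin7.
Bb6: root Bb up a major seventh → A, giving A6.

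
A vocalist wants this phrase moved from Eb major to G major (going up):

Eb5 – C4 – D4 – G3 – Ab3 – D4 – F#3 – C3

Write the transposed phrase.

Eb major to G major up is a major third, so every note moves up by that interval.
Eb5 becomes G5
C4 becomes E4
D4 becomes F#4
G3 becomes B3
Ab3 becomes C4
D4 becomes F#4
F#3 becomes A#3
C3 becomes E3

G5 E4 F#4 B3 C4 F#4 A#3 E3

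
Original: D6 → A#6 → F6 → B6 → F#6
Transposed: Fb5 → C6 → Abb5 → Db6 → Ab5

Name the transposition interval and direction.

down an augmented sixth

From D6 to Fb5 is 6 letter names — a sixth of some quality.
Fb5 to D6 is 10 semitones, which makes it an augmented sixth; the second version is lower, so the direction is down.
Checking another pair — F#6 → Ab5 — gives the same interval.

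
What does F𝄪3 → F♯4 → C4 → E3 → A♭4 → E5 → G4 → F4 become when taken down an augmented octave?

F#2 F3 Cb3 Eb2 Abb3 Eb4 Gb3 Fb3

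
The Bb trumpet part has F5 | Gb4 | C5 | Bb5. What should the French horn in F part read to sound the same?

Bb5 Cb5 F5 Eb6

First find concert pitch: the Bb trumpet sounds a major second below written, so F5 Gb4 C5 Bb5 sounds Eb5 Fb4 Bb4 Ab5.
Then write for French horn in F: it sounds a perfect fifth below written, so the part must be a perfect fifth above concert.
Eb5 → Bb5
Fb4 → Cb5
Bb4 → F5
Ab5 → Eb6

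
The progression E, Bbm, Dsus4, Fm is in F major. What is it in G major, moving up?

F major up to G major is a major second; each chord root moves by that interval while the quality stays the same.
E: root E up a major second → F#, giving F#.
Bbm: root Bb up a major second → C, giving Cm.
Dsus4: root D up a major second → E, giving Esus4.
Fm: root F up a major second → G, giving Gm.

F# Cm Esus4 Gm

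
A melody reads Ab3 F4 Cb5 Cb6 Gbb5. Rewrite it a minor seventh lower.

Bb2 G3 Db4 Db5 Abb4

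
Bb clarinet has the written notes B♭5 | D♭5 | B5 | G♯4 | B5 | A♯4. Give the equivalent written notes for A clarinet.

First find concert pitch: the Bb clarinet sounds a major second below written, so B♭5 D♭5 B5 G♯4 B5 A♯4 sounds Ab5 Cb5 A5 F#4 A5 G#4.
Then write for A clarinet: it sounds a minor third below written, so the part must be a minor third above concert.
Ab5 → Cb6
Cb5 → Ebb5
A5 → C6
F#4 → A4
A5 → C6
G#4 → B4

Cb6 Ebb5 C6 A4 C6 B4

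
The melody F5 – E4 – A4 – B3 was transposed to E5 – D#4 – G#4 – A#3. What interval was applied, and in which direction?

down a minor second

Take the first pair: F5 → E5. F to E spans 2 letter names, so the interval is some kind of second.
E5 to F5 is 1 semitone, which makes it a minor second; the second version is lower, so the direction is down.
Checking another pair — B3 → A#3 — gives the same interval.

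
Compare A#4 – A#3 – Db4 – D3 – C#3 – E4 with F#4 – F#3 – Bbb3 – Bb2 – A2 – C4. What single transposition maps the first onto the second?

Take the first pair: A#4 → F#4. A to F spans 3 letter names, so the interval is some kind of third.
F#4 to A#4 is 4 semitones, which makes it a major third; the second version is lower, so the direction is down.
Checking another pair — E4 → C4 — gives the same interval.

down a major third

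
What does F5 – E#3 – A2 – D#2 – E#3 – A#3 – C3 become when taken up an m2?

F5 to Gb5
E#3 to F#3
A2 to Bb2
D#2 to E2
E#3 to F#3
A#3 to B3
C3 to Db3

Gb5 F#3 Bb2 E2 F#3 B3 Db3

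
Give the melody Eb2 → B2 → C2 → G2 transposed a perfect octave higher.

Eb3 B3 C3 G3

Eb2: an octave up reaches E, and 12 semitones makes it Eb3.
B2: an octave up reaches B, and 12 semitones makes it B3.
C2: an octave up reaches C, and 12 semitones makes it C3.
A perfect octave up from G2 gives G3.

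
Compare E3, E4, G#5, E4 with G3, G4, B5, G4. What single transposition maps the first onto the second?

up a minor third

Take the first pair: E3 → G3. E to G spans 3 letter names, so the interval is some kind of third.
E3 to G3 is 3 semitones, which makes it a minor third; the second version is higher, so the direction is up.
Checking another pair — E4 → G4 — gives the same interval.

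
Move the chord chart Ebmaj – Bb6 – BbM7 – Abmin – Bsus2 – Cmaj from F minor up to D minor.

F minor up to D minor is a major sixth; each chord root moves by that interval while the quality stays the same.
Ebmaj: root Eb up a major sixth → C, giving Cmaj.
Bb6: root Bb up a major sixth → G, giving G6.
BbM7: root Bb up a major sixth → G, giving GM7.
Abmin: root Ab up a major sixth → F, giving Fmin.
Bsus2: root B up a major sixth → G#, giving G#sus2.
Cmaj: root C up a major sixth → A, giving Amaj.

Cmaj G6 GM7 Fmin G#sus2 Amaj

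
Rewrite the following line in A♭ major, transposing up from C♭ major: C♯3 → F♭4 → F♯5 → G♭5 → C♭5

C♭ major to A♭ major up is a major sixth, so every note moves up by that interval.
C#3 to A#3
Fb4 to Db5
F#5 to D#6
Gb5 to Eb6
Cb5 to Ab5

A#3 Db5 D#6 Eb6 Ab5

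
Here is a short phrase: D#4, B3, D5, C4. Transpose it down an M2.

D#4 down a major second is C#4.
B3: a second down reaches A, and 2 semitones makes it A3.
A major second down from D5 gives C5.
C4 down a major second is Bb3.

C#4 A3 C5 Bb3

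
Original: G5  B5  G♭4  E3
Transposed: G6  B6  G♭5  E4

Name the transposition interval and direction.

up a perfect octave

From G5 to G6 is 8 letter names — an octave of some quality.
G5 to G6 is 12 semitones, which makes it a perfect octave; the second version is higher, so the direction is up.
Checking another pair — E3 → E4 — gives the same interval.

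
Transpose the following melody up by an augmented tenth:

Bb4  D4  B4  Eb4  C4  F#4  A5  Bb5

Bb4 -> D#6
D4 -> F##5
B4 -> D##6
Eb4 -> G#5
C4 -> E#5
F#4 -> A##5
A5 -> C##7
Bb5 -> D#7

D#6 F##5 D##6 G#5 E#5 A##5 C##7 D#7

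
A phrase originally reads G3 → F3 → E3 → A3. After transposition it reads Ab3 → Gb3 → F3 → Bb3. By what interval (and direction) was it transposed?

From G3 to Ab3 is 2 letter names — a second of some quality.
G3 to Ab3 is 1 semitone, which makes it a minor second; the second version is higher, so the direction is up.
Checking another pair — A3 → Bb3 — gives the same interval.

up a minor second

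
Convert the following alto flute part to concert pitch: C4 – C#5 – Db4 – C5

G3 G#4 Ab3 G4

Written C4 on the alto flute sounds as G3, a perfect fourth lower; apply that shift to every note.
C4 to G3
C#5 to G#4
Db4 to Ab3
C5 to G4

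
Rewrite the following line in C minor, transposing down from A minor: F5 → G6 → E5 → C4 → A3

Ab4 Bb5 G4 Eb3 C3

A minor to C minor down is a major sixth, so every note moves down by that interval.
F5 -> Ab4
G6 -> Bb5
E5 -> G4
C4 -> Eb3
A3 -> C3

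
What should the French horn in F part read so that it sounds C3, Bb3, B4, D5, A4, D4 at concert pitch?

The French horn in F sounds a perfect fifth below written, so the written part must be a perfect fifth above concert — transpose each note up.
C3 gives G3
Bb3 gives F4
B4 gives F#5
D5 gives A5
A4 gives E5
D4 gives A4

G3 F4 F#5 A5 E5 A4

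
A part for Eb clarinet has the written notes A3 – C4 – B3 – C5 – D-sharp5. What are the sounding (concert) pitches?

C4 Eb4 D4 Eb5 F#5

Written C4 on the Eb clarinet sounds as Eb4, a minor third higher; apply that shift to every note.
A3 gives C4
C4 gives Eb4
B3 gives D4
C5 gives Eb5
D#5 gives F#5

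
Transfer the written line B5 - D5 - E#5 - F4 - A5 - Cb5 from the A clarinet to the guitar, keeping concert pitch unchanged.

G#6 B5 C##6 D5 F#6 Ab5

First find concert pitch: the A clarinet sounds a minor third below written, so B5 D5 E#5 F4 A5 Cb5 sounds G#5 B4 C##5 D4 F#5 Ab4.
Then write for guitar: it sounds a perfect octave below written, so the part must be a perfect octave above concert.
G#5 → G#6
B4 → B5
C##5 → C##6
D4 → D5
F#5 → F#6
Ab4 → Ab5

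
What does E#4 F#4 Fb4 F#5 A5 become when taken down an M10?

C#3 D3 Dbb3 D4 F4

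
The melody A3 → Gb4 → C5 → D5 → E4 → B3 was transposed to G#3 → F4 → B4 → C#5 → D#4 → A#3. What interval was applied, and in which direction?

Take the first pair: A3 → G#3. A to G spans 2 letter names, so the interval is some kind of second.
G#3 to A3 is 1 semitone, which makes it a minor second; the second version is lower, so the direction is down.
Checking another pair — B3 → A#3 — gives the same interval.

down a minor second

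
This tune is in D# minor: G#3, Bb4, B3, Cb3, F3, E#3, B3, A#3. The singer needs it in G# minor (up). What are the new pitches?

D# minor to G# minor up is a perfect fourth, so every note moves up by that interval.
G#3 becomes C#4
Bb4 becomes Eb5
B3 becomes E4
Cb3 becomes Fb3
F3 becomes Bb3
E#3 becomes A#3
B3 becomes E4
A#3 becomes D#4

C#4 Eb5 E4 Fb3 Bb3 A#3 E4 D#4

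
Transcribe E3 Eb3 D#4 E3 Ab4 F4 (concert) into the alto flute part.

The alto flute sounds a perfect fourth below written, so the written part must be a perfect fourth above concert — transpose each note up.
E3 → A3
Eb3 → Ab3
D#4 → G#4
E3 → A3
Ab4 → Db5
F4 → Bb4

A3 Ab3 G#4 A3 Db5 Bb4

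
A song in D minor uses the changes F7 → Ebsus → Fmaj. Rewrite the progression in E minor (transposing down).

G7 Fsus Gmaj

D minor down to E minor is a minor seventh; each chord root moves by that interval while the quality stays the same.
F7: root F down a minor seventh → G, giving G7.
Ebsus: root Eb down a minor seventh → F, giving Fsus.
Fmaj: root F down a minor seventh → G, giving Gmaj.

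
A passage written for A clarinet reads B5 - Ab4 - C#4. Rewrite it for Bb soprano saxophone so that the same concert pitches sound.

First find concert pitch: the A clarinet sounds a minor third below written, so B5 Ab4 C#4 sounds G#5 F4 A#3.
Then write for Bb soprano saxophone: it sounds a major second below written, so the part must be a major second above concert.
G#5 → A#5
F4 → G4
A#3 → B#3

A#5 G4 B#3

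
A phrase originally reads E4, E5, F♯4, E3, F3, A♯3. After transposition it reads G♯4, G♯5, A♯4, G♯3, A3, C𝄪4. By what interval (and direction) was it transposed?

Take the first pair: E4 → G#4. E to G spans 3 letter names, so the interval is some kind of third.
E4 to G#4 is 4 semitones, which makes it a major third; the second version is higher, so the direction is up.
Checking another pair — A#3 → C##4 — gives the same interval.

up a major third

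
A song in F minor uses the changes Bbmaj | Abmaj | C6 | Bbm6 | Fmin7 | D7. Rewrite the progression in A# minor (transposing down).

D#maj C#maj E#6 D#m6 A#min7 F##7

F minor down to A# minor is a diminished sixth; each chord root moves by that interval while the quality stays the same.
Bbmaj: root Bb down a diminished sixth → D#, giving D#maj.
Abmaj: root Ab down a diminished sixth → C#, giving C#maj.
C6: root C down a diminished sixth → E#, giving E#6.
Bbm6: root Bb down a diminished sixth → D#, giving D#m6.
Fmin7: root F down a diminished sixth → A#, giving A#min7.
D7: root D down a diminished sixth → F##, giving F##7.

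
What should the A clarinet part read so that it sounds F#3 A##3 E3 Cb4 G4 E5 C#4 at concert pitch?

A3 C##4 G3 Ebb4 Bb4 G5 E4

The A clarinet sounds a minor third below written, so the written part must be a minor third above concert — transpose each note up.
F#3 → A3
A##3 → C##4
E3 → G3
Cb4 → Ebb4
G4 → Bb4
E5 → G5
C#4 → E4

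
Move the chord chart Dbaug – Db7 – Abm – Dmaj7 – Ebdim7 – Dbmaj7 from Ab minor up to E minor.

Ab minor up to E minor is an augmented fifth; each chord root moves by that interval while the quality stays the same.
Dbaug: root Db up an augmented fifth → A, giving Aaug.
Db7: root Db up an augmented fifth → A, giving A7.
Abm: root Ab up an augmented fifth → E, giving Em.
Dmaj7: root D up an augmented fifth → A#, giving A#maj7.
Ebdim7: root Eb up an augmented fifth → B, giving Bdim7.
Dbmaj7: root Db up an augmented fifth → A, giving Amaj7.

Aaug A7 Em A#maj7 Bdim7 Amaj7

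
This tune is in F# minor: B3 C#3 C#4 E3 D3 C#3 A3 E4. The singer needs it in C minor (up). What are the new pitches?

F# minor to C minor up is a diminished fifth, so every note moves up by that interval.
B3 to F4
C#3 to G3
C#4 to G4
E3 to Bb3
D3 to Ab3
C#3 to G3
A3 to Eb4
E4 to Bb4

F4 G3 G4 Bb3 Ab3 G3 Eb4 Bb4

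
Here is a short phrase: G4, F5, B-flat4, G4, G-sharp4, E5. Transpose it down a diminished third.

E#4 D#5 G#4 E#4 E##4 C##5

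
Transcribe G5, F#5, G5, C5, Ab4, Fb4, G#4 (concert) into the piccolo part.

G4 F#4 G4 C4 Ab3 Fb3 G#3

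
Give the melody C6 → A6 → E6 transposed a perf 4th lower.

G5 E6 B5

C6: a fourth down reaches G, and 5 semitones makes it G5.
A perfect fourth down from A6 gives E6.
E6 down a perfect fourth is B5.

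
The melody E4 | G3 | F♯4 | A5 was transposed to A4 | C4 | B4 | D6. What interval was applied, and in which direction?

up a perfect fourth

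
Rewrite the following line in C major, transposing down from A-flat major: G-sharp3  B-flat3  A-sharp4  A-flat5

B#2 D3 C##4 C5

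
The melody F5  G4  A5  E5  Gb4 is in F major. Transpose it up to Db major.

F major to Db major up is a minor sixth, so every note moves up by that interval.
F5 becomes Db6
G4 becomes Eb5
A5 becomes F6
E5 becomes C6
Gb4 becomes Ebb5

Db6 Eb5 F6 C6 Ebb5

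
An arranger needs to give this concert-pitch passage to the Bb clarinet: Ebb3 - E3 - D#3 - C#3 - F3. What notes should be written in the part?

Written C4 sounds as Bb3 on the Bb clarinet, so concert pitches are written a major second up.
Ebb3 -> Fb3
E3 -> F#3
D#3 -> E#3
C#3 -> D#3
F3 -> G3

Fb3 F#3 E#3 D#3 G3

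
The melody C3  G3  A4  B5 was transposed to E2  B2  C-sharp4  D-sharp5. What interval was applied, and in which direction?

down a minor sixth

From C3 to E2 is 6 letter names — a sixth of some quality.
E2 to C3 is 8 semitones, which makes it a minor sixth; the second version is lower, so the direction is down.
Checking another pair — B5 → D#5 — gives the same interval.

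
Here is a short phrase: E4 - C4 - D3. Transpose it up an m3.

G4 Eb4 F3

A minor third up from E4 gives G4.
C4: a third up reaches E, and 3 semitones makes it Eb4.
D3 up a minor third is F3.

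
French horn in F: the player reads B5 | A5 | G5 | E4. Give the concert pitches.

E5 D5 C5 A3

Written C4 on the French horn in F sounds as F3, a perfect fifth lower; apply that shift to every note.
B5 gives E5
A5 gives D5
G5 gives C5
E4 gives A3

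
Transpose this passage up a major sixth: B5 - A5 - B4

G#6 F#6 G#5

B5 → G#6
A5 → F#6
B4 → G#5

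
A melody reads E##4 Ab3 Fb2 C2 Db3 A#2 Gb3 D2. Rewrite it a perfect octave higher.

E##4 gives E##5
Ab3 gives Ab4
Fb2 gives Fb3
C2 gives C3
Db3 gives Db4
A#2 gives A#3
Gb3 gives Gb4
D2 gives D3

E##5 Ab4 Fb3 C3 Db4 A#3 Gb4 D3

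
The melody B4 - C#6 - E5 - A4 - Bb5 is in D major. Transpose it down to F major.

D4 E5 G4 C4 Db5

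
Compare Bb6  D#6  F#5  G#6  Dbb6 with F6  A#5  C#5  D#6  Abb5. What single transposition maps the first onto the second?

From Bb6 to F6 is 4 letter names — a fourth of some quality.
F6 to Bb6 is 5 semitones, which makes it a perfect fourth; the second version is lower, so the direction is down.
Checking another pair — Dbb6 → Abb5 — gives the same interval.

down a perfect fourth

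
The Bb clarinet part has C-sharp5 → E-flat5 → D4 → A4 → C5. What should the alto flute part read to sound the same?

E5 Gb5 F4 C5 Eb5

First find concert pitch: the Bb clarinet sounds a major second below written, so C-sharp5 E-flat5 D4 A4 C5 sounds B4 Db5 C4 G4 Bb4.
Then write for alto flute: it sounds a perfect fourth below written, so the part must be a perfect fourth above concert.
B4 → E5
Db5 → Gb5
C4 → F4
G4 → C5
Bb4 → Eb5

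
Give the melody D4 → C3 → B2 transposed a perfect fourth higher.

D4 to G4
C3 to F3
B2 to E3

G4 F3 E3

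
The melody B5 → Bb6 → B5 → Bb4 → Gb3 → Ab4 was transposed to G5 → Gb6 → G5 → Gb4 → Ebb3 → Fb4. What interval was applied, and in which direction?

down a major third

From B5 to G5 is 3 letter names — a third of some quality.
G5 to B5 is 4 semitones, which makes it a major third; the second version is lower, so the direction is down.
Checking another pair — Ab4 → Fb4 — gives the same interval.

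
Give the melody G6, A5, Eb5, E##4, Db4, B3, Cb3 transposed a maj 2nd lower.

A major second down from G6 gives F6.
A5 down a major second is G5.
Eb5: a second down reaches D, and 2 semitones makes it Db5.
A major second down from E##4 gives D##4.
A major second down from Db4 gives Cb4.
A major second down from B3 gives A3.
A major second down from Cb3 gives Bbb2.

F6 G5 Db5 D##4 Cb4 A3 Bbb2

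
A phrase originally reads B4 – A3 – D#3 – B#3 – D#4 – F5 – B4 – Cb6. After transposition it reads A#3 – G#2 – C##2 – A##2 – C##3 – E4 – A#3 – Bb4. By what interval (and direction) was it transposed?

Take the first pair: B4 → A#3. B to A spans 9 letter names, so the interval is some kind of ninth.
A#3 to B4 is 13 semitones, which makes it a minor ninth; the second version is lower, so the direction is down.
Checking another pair — Cb6 → Bb4 — gives the same interval.

down a minor ninth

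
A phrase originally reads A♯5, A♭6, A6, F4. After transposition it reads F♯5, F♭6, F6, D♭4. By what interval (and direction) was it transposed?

down a major third

Take the first pair: A#5 → F#5. A to F spans 3 letter names, so the interval is some kind of third.
F#5 to A#5 is 4 semitones, which makes it a major third; the second version is lower, so the direction is down.
Checking another pair — F4 → Db4 — gives the same interval.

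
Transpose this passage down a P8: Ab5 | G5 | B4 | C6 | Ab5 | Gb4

A perfect octave down from Ab5 gives Ab4.
A perfect octave down from G5 gives G4.
A perfect octave down from B4 gives B3.
A perfect octave down from C6 gives C5.
A perfect octave down from Ab5 gives Ab4.
Gb4 down a perfect octave is Gb3.

Ab4 G4 B3 C5 Ab4 Gb3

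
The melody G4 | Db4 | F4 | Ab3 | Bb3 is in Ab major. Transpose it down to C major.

B3 F3 A3 C3 D3

From Ab down to C is a minor sixth; apply that to each pitch.
G4 -> B3
Db4 -> F3
F4 -> A3
Ab3 -> C3
Bb3 -> D3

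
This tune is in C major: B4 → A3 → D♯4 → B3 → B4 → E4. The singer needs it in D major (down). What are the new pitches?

C major to D major down is a minor seventh, so every note moves down by that interval.
B4 becomes C#4
A3 becomes B2
D#4 becomes E#3
B3 becomes C#3
B4 becomes C#4
E4 becomes F#3

C#4 B2 E#3 C#3 C#4 F#3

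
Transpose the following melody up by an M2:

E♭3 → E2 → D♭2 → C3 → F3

F3 F#2 Eb2 D3 G3

Eb3 -> F3
E2 -> F#2
Db2 -> Eb2
C3 -> D3
F3 -> G3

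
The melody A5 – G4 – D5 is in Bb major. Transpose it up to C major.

From Bb up to C is a major second; apply that to each pitch.
A5 gives B5
G4 gives A4
D5 gives E5

B5 A4 E5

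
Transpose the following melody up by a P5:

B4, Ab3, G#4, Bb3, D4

F#5 Eb4 D#5 F4 A4

B4 → F#5
Ab3 → Eb4
G#4 → D#5
Bb3 → F4
D4 → A4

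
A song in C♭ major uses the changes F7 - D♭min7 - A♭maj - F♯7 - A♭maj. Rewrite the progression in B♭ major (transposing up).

C♭ major up to B♭ major is a major seventh; each chord root moves by that interval while the quality stays the same.
F7: root F up a major seventh → E, giving E7.
D♭min7: root D♭ up a major seventh → C, giving Cmin7.
A♭maj: root A♭ up a major seventh → G, giving Gmaj.
F♯7: root F♯ up a major seventh → E#, giving E#7.
A♭maj: root A♭ up a major seventh → G, giving Gmaj.

E7 Cmin7 Gmaj E#7 Gmaj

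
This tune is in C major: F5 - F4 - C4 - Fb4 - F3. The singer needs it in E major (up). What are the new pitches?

A5 A4 E4 Ab4 A3

C major to E major up is a major third, so every note moves up by that interval.
F5 → A5
F4 → A4
C4 → E4
Fb4 → Ab4
F3 → A3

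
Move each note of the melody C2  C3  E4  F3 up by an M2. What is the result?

D2 D3 F#4 G3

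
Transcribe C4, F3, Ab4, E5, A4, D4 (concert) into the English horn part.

G4 C4 Eb5 B5 E5 A4

Written C4 sounds as F3 on the English horn, so concert pitches are written a perfect fifth up.
C4 to G4
F3 to C4
Ab4 to Eb5
E5 to B5
A4 to E5
D4 to A4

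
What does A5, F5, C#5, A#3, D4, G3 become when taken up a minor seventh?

G6 Eb6 B5 G#4 C5 F4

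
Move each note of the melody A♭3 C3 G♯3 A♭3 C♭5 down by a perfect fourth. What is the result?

Ab3 gives Eb3
C3 gives G2
G#3 gives D#3
Ab3 gives Eb3
Cb5 gives Gb4

Eb3 G2 D#3 Eb3 Gb4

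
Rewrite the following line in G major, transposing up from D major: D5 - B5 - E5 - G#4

From D up to G is a perfect fourth; apply that to each pitch.
D5 → G5
B5 → E6
E5 → A5
G#4 → C#5

G5 E6 A5 C#5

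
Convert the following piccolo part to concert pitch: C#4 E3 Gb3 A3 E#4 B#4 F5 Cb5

Written C4 on the piccolo sounds as C5, a perfect octave higher; apply that shift to every note.
C#4 becomes C#5
E3 becomes E4
Gb3 becomes Gb4
A3 becomes A4
E#4 becomes E#5
B#4 becomes B#5
F5 becomes F6
Cb5 becomes Cb6

C#5 E4 Gb4 A4 E#5 B#5 F6 Cb6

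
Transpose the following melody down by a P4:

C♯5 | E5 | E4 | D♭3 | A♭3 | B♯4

C#5 → G#4
E5 → B4
E4 → B3
Db3 → Ab2
Ab3 → Eb3
B#4 → F##4

G#4 B4 B3 Ab2 Eb3 F##4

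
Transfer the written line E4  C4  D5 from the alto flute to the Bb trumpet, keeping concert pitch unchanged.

First find concert pitch: the alto flute sounds a perfect fourth below written, so E4 C4 D5 sounds B3 G3 A4.
Then write for Bb trumpet: it sounds a major second below written, so the part must be a major second above concert.
B3 → C#4
G3 → A3
A4 → B4

C#4 A3 B4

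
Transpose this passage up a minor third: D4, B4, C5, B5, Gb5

F4 D5 Eb5 D6 Bbb5

D4 to F4
B4 to D5
C5 to Eb5
B5 to D6
Gb5 to Bbb5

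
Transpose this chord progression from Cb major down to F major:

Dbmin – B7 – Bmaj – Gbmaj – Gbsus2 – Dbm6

Cb major down to F major is a diminished fifth; each chord root moves by that interval while the quality stays the same.
Dbmin: root Db down a diminished fifth → G, giving Gmin.
B7: root B down a diminished fifth → E#, giving E#7.
Bmaj: root B down a diminished fifth → E#, giving E#maj.
Gbmaj: root Gb down a diminished fifth → C, giving Cmaj.
Gbsus2: root Gb down a diminished fifth → C, giving Csus2.
Dbm6: root Db down a diminished fifth → G, giving Gm6.

Gmin E#7 E#maj Cmaj Csus2 Gm6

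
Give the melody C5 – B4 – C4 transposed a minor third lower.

A minor third down from C5 gives A4.
A minor third down from B4 gives G#4.
A minor third down from C4 gives A3.

A4 G#4 A3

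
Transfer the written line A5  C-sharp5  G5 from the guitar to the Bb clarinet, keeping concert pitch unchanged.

First find concert pitch: the guitar sounds a perfect octave below written, so A5 C-sharp5 G5 sounds A4 C#4 G4.
Then write for Bb clarinet: it sounds a major second below written, so the part must be a major second above concert.
A4 → B4
C#4 → D#4
G4 → A4

B4 D#4 A4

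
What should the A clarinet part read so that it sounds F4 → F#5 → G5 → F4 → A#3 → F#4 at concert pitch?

Ab4 A5 Bb5 Ab4 C#4 A4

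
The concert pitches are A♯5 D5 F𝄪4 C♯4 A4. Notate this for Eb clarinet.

F##5 B4 D##4 A#3 F#4

Written C4 sounds as Eb4 on the Eb clarinet, so concert pitches are written a minor third down.
A#5 to F##5
D5 to B4
F##4 to D##4
C#4 to A#3
A4 to F#4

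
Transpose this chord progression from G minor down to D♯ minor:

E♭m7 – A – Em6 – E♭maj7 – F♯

Bm7 E# B#m6 Bmaj7 C##

G minor down to D♯ minor is a diminished fourth; each chord root moves by that interval while the quality stays the same.
E♭m7: root E♭ down a diminished fourth → B, giving Bm7.
A: root A down a diminished fourth → E#, giving E#.
Em6: root E down a diminished fourth → B#, giving B#m6.
E♭maj7: root E♭ down a diminished fourth → B, giving Bmaj7.
F♯: root F♯ down a diminished fourth → C##, giving C##.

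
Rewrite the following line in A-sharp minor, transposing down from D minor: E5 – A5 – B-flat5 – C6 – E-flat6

B#4 E#5 F#5 G#5 B5

From D down to A-sharp is a diminished fourth; apply that to each pitch.
E5 becomes B#4
A5 becomes E#5
Bb5 becomes F#5
C6 becomes G#5
Eb6 becomes B5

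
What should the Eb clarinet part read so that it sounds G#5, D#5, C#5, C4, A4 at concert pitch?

E#5 B#4 A#4 A3 F#4

The Eb clarinet sounds a minor third above written, so the written part must be a minor third below concert — transpose each note down.
G#5 becomes E#5
D#5 becomes B#4
C#5 becomes A#4
C4 becomes A3
A4 becomes F#4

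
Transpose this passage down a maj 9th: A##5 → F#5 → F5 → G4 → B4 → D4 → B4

G##4 E4 Eb4 F3 A3 C3 A3

A major ninth down from A##5 gives G##4.
F#5: a ninth down reaches E, and 14 semitones makes it E4.
F5: a ninth down reaches E, and 14 semitones makes it Eb4.
A major ninth down from G4 gives F3.
A major ninth down from B4 gives A3.
A major ninth down from D4 gives C3.
B4: a ninth down reaches A, and 14 semitones makes it A3.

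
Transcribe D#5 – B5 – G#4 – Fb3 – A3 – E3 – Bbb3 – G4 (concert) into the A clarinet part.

F#5 D6 B4 Abb3 C4 G3 Dbb4 Bb4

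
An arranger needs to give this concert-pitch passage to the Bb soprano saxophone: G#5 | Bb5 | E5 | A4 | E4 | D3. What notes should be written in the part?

A#5 C6 F#5 B4 F#4 E3

Written C4 sounds as Bb3 on the Bb soprano saxophone, so concert pitches are written a major second up.
G#5 → A#5
Bb5 → C6
E5 → F#5
A4 → B4
E4 → F#4
D3 → E3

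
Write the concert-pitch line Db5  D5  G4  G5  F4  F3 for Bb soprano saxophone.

Eb5 E5 A4 A5 G4 G3

The Bb soprano saxophone sounds a major second below written, so the written part must be a major second above concert — transpose each note up.
Db5 becomes Eb5
D5 becomes E5
G4 becomes A4
G5 becomes A5
F4 becomes G4
F3 becomes G3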